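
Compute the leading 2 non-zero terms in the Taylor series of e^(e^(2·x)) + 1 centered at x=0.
2·e·x + 1 + e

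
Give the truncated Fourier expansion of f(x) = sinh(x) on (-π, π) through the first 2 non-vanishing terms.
sin(x)·sinh(π)/π - 4·sin(2·x)·sinh(π)/(5·π)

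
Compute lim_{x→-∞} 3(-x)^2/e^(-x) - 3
The quotient is an ∞/∞ indeterminate form as x → -∞.
Compare growth rates of the dominant terms (exponentials ≫ polynomials ≫ logarithms), or apply L'Hôpital's rule; the quotient → 0.
Adding the constant: 0 - 3 = -3. Limit = -3.

Final answer: -3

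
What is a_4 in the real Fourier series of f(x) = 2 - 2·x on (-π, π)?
a_4 = (1/π) ∫_{-π}^{π} f(x)·cos(4x) dx.
Evaluate the integral (use parity and integration by parts as needed): a_4 = 0.

Final answer: 0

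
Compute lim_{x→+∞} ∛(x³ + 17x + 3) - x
This is an ∞ − ∞ indeterminate form.
Multiply by (A² + AB + B²)/(A² + AB + B²) where A = ∛(x³+17x + 3), B = x to use A³ − B³ = (A−B)(A²+AB+B²); the x³ terms cancel, leaving (17x + 3)/(A²+AB+B²) with denominator ~ 3x², so the limit is 0.
Limit = 0.

Final answer: 0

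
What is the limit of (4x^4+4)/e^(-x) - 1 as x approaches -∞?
The quotient is an ∞/∞ indeterminate form as x → -∞.
Compare growth rates of the dominant terms (exponentials ≫ polynomials ≫ logarithms), or apply L'Hôpital's rule; the quotient → 0.
Adding the constant: 0 - 1 = -1. Limit = -1.

Final answer: -1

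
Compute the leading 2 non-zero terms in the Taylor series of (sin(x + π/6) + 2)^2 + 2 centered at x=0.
5·√(3)·x/2 + 33/4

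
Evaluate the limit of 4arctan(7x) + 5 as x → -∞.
Evaluate the dominant behaviour as x → -∞; each term tends to a finite value or vanishes.
Limit = 5 - 2·π.

Final answer: 5 - 2·π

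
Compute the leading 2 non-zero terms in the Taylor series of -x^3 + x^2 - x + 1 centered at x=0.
1 - x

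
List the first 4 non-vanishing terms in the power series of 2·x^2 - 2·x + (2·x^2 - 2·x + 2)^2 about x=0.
-8·x^3 + 14·x^2 - 10·x + 4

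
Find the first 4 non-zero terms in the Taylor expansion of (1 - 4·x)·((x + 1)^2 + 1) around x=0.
-4·x^3 - 7·x^2 - 6·x + 2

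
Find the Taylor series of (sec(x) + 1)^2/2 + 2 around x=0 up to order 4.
13·x^4/24 + x^2 + 4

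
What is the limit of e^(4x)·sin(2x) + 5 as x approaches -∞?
Evaluate the dominant behaviour as x → -∞; each term tends to a finite value or vanishes.
Limit = 5.

Final answer: 5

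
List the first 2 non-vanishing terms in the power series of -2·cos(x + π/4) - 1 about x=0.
√(2)·x - √(2) - 1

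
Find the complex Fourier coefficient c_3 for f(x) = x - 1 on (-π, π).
Compute the real Fourier coefficients first: a_3 = 0, b_3 = 2/3.
Then c_3 = (a_3 − i·b_3)/2 = -i/3.

Final answer: -i/3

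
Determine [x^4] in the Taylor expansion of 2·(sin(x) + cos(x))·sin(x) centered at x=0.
Expand to order 4: 2·(sin(x) + cos(x))·sin(x) = -2·x^4/3 - 4·x^3/3 + 2·x^2 + 2·x + O(x^5).
The coefficient of x^4 is -2/3.

Final answer: -2/3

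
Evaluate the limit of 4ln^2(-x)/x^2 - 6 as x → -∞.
The quotient is an ∞/∞ indeterminate form as x → -∞.
Compare growth rates of the dominant terms (exponentials ≫ polynomials ≫ logarithms), or apply L'Hôpital's rule; the quotient → 0.
Adding the constant: 0 - 6 = -6. Limit = -6.

Final answer: -6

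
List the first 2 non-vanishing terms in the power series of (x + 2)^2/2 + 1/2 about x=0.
2·x + 5/2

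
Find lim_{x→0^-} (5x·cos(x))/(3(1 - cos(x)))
Both numerator and denominator → 0 as x → 0^-; this is a 0/0 indeterminate form.
Expand each to leading order near x = 0: numerator ~ 5·x, denominator ~ 3·x^2/2.
The limit of the ratio is -∞.

Final answer: -∞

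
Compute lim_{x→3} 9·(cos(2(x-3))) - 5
Direct substitution at x = 3 gives 4.

Final answer: 4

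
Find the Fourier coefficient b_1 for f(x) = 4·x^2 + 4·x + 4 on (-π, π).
b_1 = (1/π) ∫_{-π}^{π} f(x)·sin(1x) dx.
Evaluate the integral (use parity and integration by parts as needed): b_1 = 8.

Final answer: 8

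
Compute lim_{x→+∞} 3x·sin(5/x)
As x → +∞: let u = 5/x → 0⁺; then 3·x·sin(5/x) = 3·5·sin(u)/u → 3·5·1 = 15.
Limit = 15.

Final answer: 15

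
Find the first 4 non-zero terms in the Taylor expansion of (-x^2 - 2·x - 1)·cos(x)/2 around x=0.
x^3/2 - x^2/4 - x - 1/2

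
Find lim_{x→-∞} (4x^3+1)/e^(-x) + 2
The quotient is an ∞/∞ indeterminate form as x → -∞.
Compare growth rates of the dominant terms (exponentials ≫ polynomials ≫ logarithms), or apply L'Hôpital's rule; the quotient → 0.
Adding the constant: 0 + 2 = 2. Limit = 2.

Final answer: 2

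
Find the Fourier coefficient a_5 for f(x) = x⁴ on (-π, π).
a_5 = (1/π) ∫_{-π}^{π} f(x)·cos(5x) dx.
Evaluate the integral (use parity and integration by parts as needed): a_5 = 48/625 - 8·π^2/25.

Final answer: 48/625 - 8·π^2/25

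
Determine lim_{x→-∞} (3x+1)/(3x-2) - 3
Evaluate the dominant behaviour as x → -∞; each term tends to a finite value or vanishes.
Limit = -2.

Final answer: -2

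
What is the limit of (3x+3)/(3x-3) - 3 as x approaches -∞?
Evaluate the dominant behaviour as x → -∞; each term tends to a finite value or vanishes.
Limit = -2.

Final answer: -2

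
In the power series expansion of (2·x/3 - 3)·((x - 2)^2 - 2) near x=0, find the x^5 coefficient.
Expand to order 5: (2·x/3 - 3)·((x - 2)^2 - 2) = 2·x^3/3 - 17·x^2/3 + 40·x/3 - 6 + O(x^6).
The coefficient of x^5 is 0.

Final answer: 0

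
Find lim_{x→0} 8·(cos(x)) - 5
Direct substitution at x = 0 gives 3.

Final answer: 3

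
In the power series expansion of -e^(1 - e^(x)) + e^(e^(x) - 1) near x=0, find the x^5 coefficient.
Expand to order 5: -e^(1 - e^(x)) + e^(e^(x) - 1) = 9·x^5/20 + 7·x^4/12 + 2·x^3/3 + x^2 + 2·x + O(x^6).
The coefficient of x^5 is 9/20.

Final answer: 9/20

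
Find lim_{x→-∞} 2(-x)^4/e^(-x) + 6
The quotient is an ∞/∞ indeterminate form as x → -∞.
Compare growth rates of the dominant terms (exponentials ≫ polynomials ≫ logarithms), or apply L'Hôpital's rule; the quotient → 0.
Adding the constant: 0 + 6 = 6. Limit = 6.

Final answer: 6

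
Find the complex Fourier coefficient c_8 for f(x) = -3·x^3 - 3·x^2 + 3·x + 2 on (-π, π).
Compute the real Fourier coefficients first: a_8 = -3/16, b_8 = -105/128 + 3·π^2/4.
Then c_8 = (a_8 − i·b_8)/2 = -3/32 - 3·i·π^2/8 + 105·i/256.

Final answer: -3/32 - 3·i·π^2/8 + 105·i/256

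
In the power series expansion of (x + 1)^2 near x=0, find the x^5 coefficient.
Expand to order 5: (x + 1)^2 = x^2 + 2·x + 1 + O(x^6).
The coefficient of x^5 is 0.

Final answer: 0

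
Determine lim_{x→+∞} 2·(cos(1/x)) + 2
Evaluate the dominant behaviour as x → +∞; each term tends to a finite value or vanishes.
Limit = 4.

Final answer: 4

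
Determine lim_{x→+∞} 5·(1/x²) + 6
Evaluate the dominant behaviour as x → +∞; each term tends to a finite value or vanishes.
Limit = 6.

Final answer: 6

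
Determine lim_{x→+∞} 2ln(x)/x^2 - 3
The quotient is an ∞/∞ indeterminate form as x → +∞.
The polynomial denominator x^2 dominates the logarithmic numerator (any positive power of x ≫ ln(x) as x → ∞), so the quotient → 0.
Adding the constant: 0 - 3 = -3. Limit = -3.

Final answer: -3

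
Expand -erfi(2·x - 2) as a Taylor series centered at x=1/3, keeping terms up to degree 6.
erfi(4/3) - 4·e^(16/9)·(x - 1/3)/√(π) + 32·e^(16/9)·(x - 1/3)^2/(3·√(π)) - 656·e^(16/9)·(x - 1/3)^3/(27·√(π)) + 3776·e^(16/9)·(x - 1/3)^4/(81·√(π)) - 19168·e^(16/9)·(x - 1/3)^5/(243·√(π)) + 1310464·e^(16/9)·(x - 1/3)^6/(10935·√(π))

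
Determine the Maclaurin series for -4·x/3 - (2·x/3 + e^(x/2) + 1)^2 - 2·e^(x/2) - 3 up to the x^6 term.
-7·x^6/3840 - 37·x^5/2880 - 23·x^4/288 - 5·x^3/12 - 19·x^2/9 - 7·x - 9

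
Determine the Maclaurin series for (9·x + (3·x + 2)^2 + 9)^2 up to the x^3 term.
378·x^3 + 675·x^2 + 546·x + 169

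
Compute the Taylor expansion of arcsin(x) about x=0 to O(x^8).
5·x^7/112 + 3·x^5/40 + x^3/6 + x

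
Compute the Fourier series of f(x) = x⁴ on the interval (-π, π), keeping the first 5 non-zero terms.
(48 - 8·π^2)·cos(x) + (-3 + 2·π^2)·cos(2·x) + (16/27 - 8·π^2/9)·cos(3·x) + (-3/16 + π^2/2)·cos(4·x) + π^4/5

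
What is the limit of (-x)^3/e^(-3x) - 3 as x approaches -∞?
The quotient is an ∞/∞ indeterminate form as x → -∞.
Compare growth rates of the dominant terms (exponentials ≫ polynomials ≫ logarithms), or apply L'Hôpital's rule; the quotient → 0.
Adding the constant: 0 - 3 = -3. Limit = -3.

Final answer: -3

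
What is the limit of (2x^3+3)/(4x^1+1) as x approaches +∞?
This is an ∞/∞ indeterminate form as x → +∞.
Divide numerator and denominator by x^3 and let the lower-order terms vanish; the numerator's degree 3 exceeds the denominator's degree 1, so the quotient diverges.
Limit = ∞.

Final answer: ∞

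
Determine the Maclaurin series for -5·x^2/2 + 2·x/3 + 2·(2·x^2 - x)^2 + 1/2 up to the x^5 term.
8·x^4 - 8·x^3 - x^2/2 + 2·x/3 + 1/2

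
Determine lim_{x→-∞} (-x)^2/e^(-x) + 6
The quotient is an ∞/∞ indeterminate form as x → -∞.
Compare growth rates of the dominant terms (exponentials ≫ polynomials ≫ logarithms), or apply L'Hôpital's rule; the quotient → 0.
Adding the constant: 0 + 6 = 6. Limit = 6.

Final answer: 6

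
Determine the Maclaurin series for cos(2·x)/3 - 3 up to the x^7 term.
-4·x^6/135 + 2·x^4/9 - 2·x^2/3 - 8/3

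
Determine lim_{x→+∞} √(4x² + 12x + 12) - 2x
As x → +∞: multiply by the conjugate to get (12x+12)/(√(4x²+12x+12)+2x); the denominator ~ 4x, so the limit is 12/4 = 3.
Limit = 3.

Final answer: 3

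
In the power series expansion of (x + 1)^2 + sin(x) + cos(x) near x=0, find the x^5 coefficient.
Expand to order 5: (x + 1)^2 + sin(x) + cos(x) = x^5/120 + x^4/24 - x^3/6 + x^2/2 + 3·x + 2 + O(x^6).
The coefficient of x^5 is 1/120.

Final answer: 1/120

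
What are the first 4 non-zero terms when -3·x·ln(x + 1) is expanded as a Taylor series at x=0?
3·x^5/4 - x^4 + 3·x^3/2 - 3·x^2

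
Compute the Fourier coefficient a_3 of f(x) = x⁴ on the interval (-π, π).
a_3 = (1/π) ∫_{-π}^{π} f(x)·cos(3x) dx.
Evaluate the integral (use parity and integration by parts as needed): a_3 = 16/27 - 8·π^2/9.

Final answer: 16/27 - 8·π^2/9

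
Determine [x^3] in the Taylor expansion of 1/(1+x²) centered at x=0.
Expand to order 3: 1/(1+x²) = 1 - x^2 + O(x^4).
The coefficient of x^3 is 0.

Final answer: 0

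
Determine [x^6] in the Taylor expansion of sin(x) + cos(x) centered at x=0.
Expand to order 6: sin(x) + cos(x) = -x^6/720 + x^5/120 + x^4/24 - x^3/6 - x^2/2 + x + 1 + O(x^7).
The coefficient of x^6 is -1/720.

Final answer: -1/720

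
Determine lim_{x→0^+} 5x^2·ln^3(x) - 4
The product is a 0·∞ indeterminate form at x → 0⁺.
Rewrite the product as 5·ln^3(x) / x^(-2) and apply L'Hôpital, or use the standard hierarchy x^(-2) ≫ |ln x|^3 as x → 0⁺.
The indeterminate product → 0, so the limit = -4.

Final answer: -4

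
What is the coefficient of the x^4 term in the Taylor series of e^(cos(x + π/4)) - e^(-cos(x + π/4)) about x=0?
Expand to order 4: e^(cos(x + π/4)) - e^(-cos(x + π/4)) = x^4·(-√(2)·e^(√(2)/2)/24 - √(2)·e^(-√(2)/2)/24 - e^(√(2)/2)/96 + e^(-√(2)/2)/96) + x^3·(-e^(-√(2)/2)/4 + √(2)·e^(-√(2)/2)/24 + √(2)·e^(√(2)/2)/24 + e^(√(2)/2)/4) + x^2·(-√(2)·e^(√(2)/2)/4 - √(2)·e^(-√(2)/2)/4 - e^(-√(2)/2)/4 + e^(√(2)/2)/4) + x·(-√(2)·e^(√(2)/2)/2 - √(2)·e^(-√(2)/2)/2) - e^(-√(2)/2) + e^(√(2)/2) + O(x^5).
The coefficient of x^4 is -√(2)·e^(√(2)/2)/24 - √(2)·e^(-√(2)/2)/24 - e^(√(2)/2)/96 + e^(-√(2)/2)/96.

Final answer: -√(2)·e^(√(2)/2)/24 - √(2)·e^(-√(2)/2)/24 - e^(√(2)/2)/96 + e^(-√(2)/2)/96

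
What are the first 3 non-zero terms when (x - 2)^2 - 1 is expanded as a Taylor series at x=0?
x^2 - 4·x + 3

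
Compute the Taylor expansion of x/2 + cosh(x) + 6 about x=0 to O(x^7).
x^6/720 + x^4/24 + x^2/2 + x/2 + 7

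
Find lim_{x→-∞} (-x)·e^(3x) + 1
The product is a 0·∞ indeterminate form at x → -∞.
Rewrite the product as (-x) / e^(-3x) (an ∞/∞ form) and apply L'Hôpital, or use the standard hierarchy e^(3|x|) ≫ |(-x)| as x → -∞.
The indeterminate product → 0, so the limit = 1.

Final answer: 1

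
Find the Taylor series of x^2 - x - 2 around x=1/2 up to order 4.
-9/4 + (x - 1/2)^2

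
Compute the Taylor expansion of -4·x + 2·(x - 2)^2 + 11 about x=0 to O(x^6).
2·x^2 - 12·x + 19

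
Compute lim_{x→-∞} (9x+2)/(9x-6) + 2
Evaluate the dominant behaviour as x → -∞; each term tends to a finite value or vanishes.
Limit = 3.

Final answer: 3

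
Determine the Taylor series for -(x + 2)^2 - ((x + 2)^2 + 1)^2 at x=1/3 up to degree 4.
-3805/81 - 1750·(x - 1/3)/27 - 107·(x - 1/3)^2/3 - 28·(x - 1/3)^3/3 - (x - 1/3)^4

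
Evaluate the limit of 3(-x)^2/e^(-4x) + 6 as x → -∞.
The quotient is an ∞/∞ indeterminate form as x → -∞.
Compare growth rates of the dominant terms (exponentials ≫ polynomials ≫ logarithms), or apply L'Hôpital's rule; the quotient → 0.
Adding the constant: 0 + 6 = 6. Limit = 6.

Final answer: 6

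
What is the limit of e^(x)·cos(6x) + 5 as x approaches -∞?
Evaluate the dominant behaviour as x → -∞; each term tends to a finite value or vanishes.
Limit = 5.

Final answer: 5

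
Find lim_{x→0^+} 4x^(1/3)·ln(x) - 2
The product is a 0·∞ indeterminate form at x → 0⁺.
Rewrite the product as 4·ln(x) / x^(-1/3) and apply L'Hôpital, or use the standard hierarchy x^(-1/3) ≫ |ln x| as x → 0⁺.
The indeterminate product → 0, so the limit = -2.

Final answer: -2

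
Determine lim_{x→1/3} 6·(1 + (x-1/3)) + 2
Direct substitution at x = 1/3 gives 8.

Final answer: 8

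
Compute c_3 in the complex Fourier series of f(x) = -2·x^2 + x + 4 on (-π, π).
Compute the real Fourier coefficients first: a_3 = 8/9, b_3 = 2/3.
Then c_3 = (a_3 − i·b_3)/2 = 4/9 - i/3.

Final answer: 4/9 - i/3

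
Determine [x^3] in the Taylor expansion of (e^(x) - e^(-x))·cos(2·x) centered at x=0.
Expand to order 3: (e^(x) - e^(-x))·cos(2·x) = -11·x^3/3 + 2·x + O(x^4).
The coefficient of x^3 is -11/3.

Final answer: -11/3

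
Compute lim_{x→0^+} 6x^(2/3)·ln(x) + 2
The product is a 0·∞ indeterminate form at x → 0⁺.
Rewrite the product as 6·ln(x) / x^(-2/3) and apply L'Hôpital, or use the standard hierarchy x^(-2/3) ≫ |ln x| as x → 0⁺.
The indeterminate product → 0, so the limit = 2.

Final answer: 2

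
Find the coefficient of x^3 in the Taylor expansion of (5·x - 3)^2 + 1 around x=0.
Expand to order 3: (5·x - 3)^2 + 1 = 25·x^2 - 30·x + 10 + O(x^4).
The coefficient of x^3 is 0.

Final answer: 0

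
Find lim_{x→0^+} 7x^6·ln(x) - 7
The product is a 0·∞ indeterminate form at x → 0⁺.
Rewrite the product as 7·ln(x) / x^(-6) and apply L'Hôpital, or use the standard hierarchy x^(-6) ≫ |ln x| as x → 0⁺.
The indeterminate product → 0, so the limit = -7.

Final answer: -7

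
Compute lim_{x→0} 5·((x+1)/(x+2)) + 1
Direct substitution at x = 0 gives 7/2.

Final answer: 7/2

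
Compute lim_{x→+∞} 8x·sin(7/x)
As x → +∞: let u = 7/x → 0⁺; then 8·x·sin(7/x) = 8·7·sin(u)/u → 8·7·1 = 56.
Limit = 56.

Final answer: 56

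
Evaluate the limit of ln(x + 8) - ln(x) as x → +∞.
This is an ∞ − ∞ indeterminate form.
Combine the logarithms: ln(x+8) − ln(x) = ln((x+8)/(x)) = ln(1 + 8/(x)) → ln(1) = 0.
Limit = 0.

Final answer: 0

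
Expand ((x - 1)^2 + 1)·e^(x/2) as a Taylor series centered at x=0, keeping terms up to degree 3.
7·x^3/24 + x^2/4 - x + 2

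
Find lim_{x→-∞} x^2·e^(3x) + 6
The product is a 0·∞ indeterminate form at x → -∞.
Rewrite the product as x^2 / e^(-3x) (an ∞/∞ form) and apply L'Hôpital, or use the standard hierarchy e^(3|x|) ≫ |x^2| as x → -∞.
The indeterminate product → 0, so the limit = 6.

Final answer: 6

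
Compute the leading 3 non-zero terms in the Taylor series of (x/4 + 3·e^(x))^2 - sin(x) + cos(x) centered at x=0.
305·x^2/16 + 37·x/2 + 10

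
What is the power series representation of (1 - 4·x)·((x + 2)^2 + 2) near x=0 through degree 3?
-4·x^3 - 15·x^2 - 20·x + 6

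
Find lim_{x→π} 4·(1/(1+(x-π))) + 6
Direct substitution at x = π gives 10.

Final answer: 10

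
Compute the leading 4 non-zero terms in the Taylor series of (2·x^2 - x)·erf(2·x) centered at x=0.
-32·x^5/(3·√(π)) + 16·x^4/(3·√(π)) + 8·x^3/√(π) - 4·x^2/√(π)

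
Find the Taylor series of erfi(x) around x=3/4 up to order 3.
erfi(3/4) + 2·e^(9/16)·(x - 3/4)/√(π) + 3·e^(9/16)·(x - 3/4)^2/(2·√(π)) + 17·e^(9/16)·(x - 3/4)^3/(12·√(π))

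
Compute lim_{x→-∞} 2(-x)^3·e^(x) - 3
The product is a 0·∞ indeterminate form at x → -∞.
Rewrite the product as 2(-x)^3 / e^(-x) (an ∞/∞ form) and apply L'Hôpital, or use the standard hierarchy e^(|x|) ≫ |(-x)^3| as x → -∞.
The indeterminate product → 0, so the limit = -3.

Final answer: -3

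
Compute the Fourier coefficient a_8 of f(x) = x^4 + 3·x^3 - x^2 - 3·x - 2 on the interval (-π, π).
a_8 = (1/π) ∫_{-π}^{π} f(x)·cos(8x) dx.
Evaluate the integral (use parity and integration by parts as needed): a_8 = -19/256 + π^2/8.

Final answer: -19/256 + π^2/8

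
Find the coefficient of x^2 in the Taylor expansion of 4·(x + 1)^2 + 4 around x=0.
Expand to order 2: 4·(x + 1)^2 + 4 = 4·x^2 + 8·x + 8 + O(x^3).
The coefficient of x^2 is 4.

Final answer: 4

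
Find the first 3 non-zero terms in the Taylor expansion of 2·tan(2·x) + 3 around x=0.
16·x^3/3 + 4·x + 3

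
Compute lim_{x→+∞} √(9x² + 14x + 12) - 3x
As x → +∞: multiply by the conjugate to get (14x+12)/(√(9x²+14x+12)+3x); the denominator ~ 6x, so the limit is 14/6 = 7/3.
Limit = 7/3.

Final answer: 7/3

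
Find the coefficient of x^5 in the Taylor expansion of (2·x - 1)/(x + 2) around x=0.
Expand to order 5: (2·x - 1)/(x + 2) = 5·x^5/64 - 5·x^4/32 + 5·x^3/16 - 5·x^2/8 + 5·x/4 - 1/2 + O(x^6).
The coefficient of x^5 is 5/64.

Final answer: 5/64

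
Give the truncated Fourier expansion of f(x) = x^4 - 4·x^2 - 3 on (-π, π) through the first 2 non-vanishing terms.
(64 - 8·π^2)·cos(x) - 4·π^2/3 - 3 + π^4/5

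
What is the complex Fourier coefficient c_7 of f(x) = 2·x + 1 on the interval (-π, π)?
Compute the real Fourier coefficients first: a_7 = 0, b_7 = 4/7.
Then c_7 = (a_7 − i·b_7)/2 = -2·i/7.

Final answer: -2·i/7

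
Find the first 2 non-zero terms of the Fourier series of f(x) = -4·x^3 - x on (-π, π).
(46 - 8·π^2)·sin(x) + (-5 + 4·π^2)·sin(2·x)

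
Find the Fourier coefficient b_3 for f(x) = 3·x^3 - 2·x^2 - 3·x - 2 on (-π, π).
b_3 = (1/π) ∫_{-π}^{π} f(x)·sin(3x) dx.
Evaluate the integral (use parity and integration by parts as needed): b_3 = -10/3 + 2·π^2.

Final answer: -10/3 + 2·π^2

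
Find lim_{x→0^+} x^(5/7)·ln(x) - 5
The product is a 0·∞ indeterminate form at x → 0⁺.
Rewrite the product as ln(x) / x^(-5/7) and apply L'Hôpital, or use the standard hierarchy x^(-5/7) ≫ |ln x| as x → 0⁺.
The indeterminate product → 0, so the limit = -5.

Final answer: -5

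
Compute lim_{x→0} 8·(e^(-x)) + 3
Direct substitution at x = 0 gives 11.

Final answer: 11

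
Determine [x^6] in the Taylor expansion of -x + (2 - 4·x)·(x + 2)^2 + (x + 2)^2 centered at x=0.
Expand to order 6: -x + (2 - 4·x)·(x + 2)^2 + (x + 2)^2 = -4·x^3 - 13·x^2 - 5·x + 12 + O(x^7).
The coefficient of x^6 is 0.

Final answer: 0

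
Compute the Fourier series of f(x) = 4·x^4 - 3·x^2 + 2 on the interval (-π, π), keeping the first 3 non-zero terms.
(204 - 32·π^2)·cos(x) + (-15 + 8·π^2)·cos(2·x) - π^2 + 2 + 4·π^4/5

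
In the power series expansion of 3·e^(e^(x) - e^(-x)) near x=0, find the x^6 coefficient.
Expand to order 6: 3·e^(e^(x) - e^(-x)) = 28·x^6/15 + 57·x^5/20 + 4·x^4 + 5·x^3 + 6·x^2 + 6·x + 3 + O(x^7).
The coefficient of x^6 is 28/15.

Final answer: 28/15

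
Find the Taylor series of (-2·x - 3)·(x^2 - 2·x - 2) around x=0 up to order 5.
-2·x^3 + x^2 + 10·x + 6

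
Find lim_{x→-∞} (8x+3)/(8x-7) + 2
Evaluate the dominant behaviour as x → -∞; each term tends to a finite value or vanishes.
Limit = 3.

Final answer: 3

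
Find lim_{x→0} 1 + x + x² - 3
Direct substitution at x = 0 gives -2.

Final answer: -2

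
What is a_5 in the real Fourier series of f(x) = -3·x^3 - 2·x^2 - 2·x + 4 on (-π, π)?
a_5 = (1/π) ∫_{-π}^{π} f(x)·cos(5x) dx.
Evaluate the integral (use parity and integration by parts as needed): a_5 = 8/25.

Final answer: 8/25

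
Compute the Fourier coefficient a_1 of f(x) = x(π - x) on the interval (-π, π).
a_1 = (1/π) ∫_{-π}^{π} f(x)·cos(1x) dx.
Evaluate the integral (use parity and integration by parts as needed): a_1 = 4.

Final answer: 4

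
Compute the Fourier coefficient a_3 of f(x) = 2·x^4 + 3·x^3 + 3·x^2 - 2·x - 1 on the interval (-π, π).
a_3 = (1/π) ∫_{-π}^{π} f(x)·cos(3x) dx.
Evaluate the integral (use parity and integration by parts as needed): a_3 = -16·π^2/9 - 4/27.

Final answer: -16·π^2/9 - 4/27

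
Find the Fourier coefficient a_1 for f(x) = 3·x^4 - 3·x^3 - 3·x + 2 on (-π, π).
a_1 = (1/π) ∫_{-π}^{π} f(x)·cos(1x) dx.
Evaluate the integral (use parity and integration by parts as needed): a_1 = 144 - 24·π^2.

Final answer: 144 - 24·π^2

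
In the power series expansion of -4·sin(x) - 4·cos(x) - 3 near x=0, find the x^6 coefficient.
Expand to order 6: -4·sin(x) - 4·cos(x) - 3 = x^6/180 - x^5/30 - x^4/6 + 2·x^3/3 + 2·x^2 - 4·x - 7 + O(x^7).
The coefficient of x^6 is 1/180.

Final answer: 1/180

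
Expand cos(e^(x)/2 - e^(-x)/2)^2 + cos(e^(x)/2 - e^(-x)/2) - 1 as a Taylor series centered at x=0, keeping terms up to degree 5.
-x^4/8 - 3·x^2/2 + 1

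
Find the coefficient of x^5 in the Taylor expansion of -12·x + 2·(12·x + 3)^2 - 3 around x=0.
Expand to order 5: -12·x + 2·(12·x + 3)^2 - 3 = 288·x^2 + 132·x + 15 + O(x^6).
The coefficient of x^5 is 0.

Final answer: 0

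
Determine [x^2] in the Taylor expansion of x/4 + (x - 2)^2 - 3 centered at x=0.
Expand to order 2: x/4 + (x - 2)^2 - 3 = x^2 - 15·x/4 + 1 + O(x^3).
The coefficient of x^2 is 1.

Final answer: 1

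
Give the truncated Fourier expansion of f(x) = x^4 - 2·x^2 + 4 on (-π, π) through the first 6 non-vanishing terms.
(56 - 8·π^2)·cos(x) + (-5 + 2·π^2)·cos(2·x) + (40/27 - 8·π^2/9)·cos(3·x) + (-11/16 + π^2/2)·cos(4·x) + (248/625 - 8·π^2/25)·cos(5·x) - 2·π^2/3 + 4 + π^4/5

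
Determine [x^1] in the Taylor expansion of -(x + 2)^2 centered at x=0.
Expand to order 1: -(x + 2)^2 = -4·x - 4 + O(x^2).
The coefficient of x^1 is -4.

Final answer: -4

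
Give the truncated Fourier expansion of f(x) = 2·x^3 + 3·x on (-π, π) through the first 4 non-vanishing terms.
(-18 + 4·π^2)·sin(x) - 2·π^2·sin(2·x) + (10/9 + 4·π^2/3)·sin(3·x) + (-π^2 - 9/8)·sin(4·x)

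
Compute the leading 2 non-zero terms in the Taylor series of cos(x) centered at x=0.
1 - x^2/2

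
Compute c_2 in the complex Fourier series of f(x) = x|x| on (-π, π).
Compute the real Fourier coefficients first: a_2 = 0, b_2 = -π.
Then c_2 = (a_2 − i·b_2)/2 = i·π/2.

Final answer: i·π/2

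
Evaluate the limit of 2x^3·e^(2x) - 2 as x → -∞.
The product is a 0·∞ indeterminate form at x → -∞.
Rewrite the product as 2x^3 / e^(-2x) (an ∞/∞ form) and apply L'Hôpital, or use the standard hierarchy e^(2|x|) ≫ |x^3| as x → -∞.
The indeterminate product → 0, so the limit = -2.

Final answer: -2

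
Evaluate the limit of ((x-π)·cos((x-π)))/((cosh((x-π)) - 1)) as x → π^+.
Both numerator and denominator → 0 as x → π^+; this is a 0/0 indeterminate form.
Expand each to leading order near x = π: numerator ~ (x - π), denominator ~ (x - π)^2/2.
The limit of the ratio is ∞.

Final answer: ∞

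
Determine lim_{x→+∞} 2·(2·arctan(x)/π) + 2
Evaluate the dominant behaviour as x → +∞; each term tends to a finite value or vanishes.
Limit = 4.

Final answer: 4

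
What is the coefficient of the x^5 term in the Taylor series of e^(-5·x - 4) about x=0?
Expand to order 5: e^(-5·x - 4) = -625·x^5·e^(-4)/24 + 625·x^4·e^(-4)/24 - 125·x^3·e^(-4)/6 + 25·x^2·e^(-4)/2 - 5·x·e^(-4) + e^(-4) + O(x^6).
The coefficient of x^5 is -625·e^(-4)/24.

Final answer: -625·e^(-4)/24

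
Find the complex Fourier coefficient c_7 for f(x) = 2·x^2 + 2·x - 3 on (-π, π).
Compute the real Fourier coefficients first: a_7 = -8/49, b_7 = 4/7.
Then c_7 = (a_7 − i·b_7)/2 = -4/49 - 2·i/7.

Final answer: -4/49 - 2·i/7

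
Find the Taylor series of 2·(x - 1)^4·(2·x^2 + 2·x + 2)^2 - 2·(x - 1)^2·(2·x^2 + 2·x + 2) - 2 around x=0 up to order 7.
-16·x^7 + 8·x^6 - 16·x^5 + 28·x^4 - 12·x^3 + 8·x^2 - 12·x + 2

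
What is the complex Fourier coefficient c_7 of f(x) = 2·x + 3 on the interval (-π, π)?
Compute the real Fourier coefficients first: a_7 = 0, b_7 = 4/7.
Then c_7 = (a_7 − i·b_7)/2 = -2·i/7.

Final answer: -2·i/7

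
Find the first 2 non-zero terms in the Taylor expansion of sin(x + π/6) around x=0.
√(3)·x/2 + 1/2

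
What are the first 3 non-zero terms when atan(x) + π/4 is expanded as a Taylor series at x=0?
-x^3/3 + x + π/4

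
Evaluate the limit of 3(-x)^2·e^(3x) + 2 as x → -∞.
The product is a 0·∞ indeterminate form at x → -∞.
Rewrite the product as 3(-x)^2 / e^(-3x) (an ∞/∞ form) and apply L'Hôpital, or use the standard hierarchy e^(3|x|) ≫ |(-x)^2| as x → -∞.
The indeterminate product → 0, so the limit = 2.

Final answer: 2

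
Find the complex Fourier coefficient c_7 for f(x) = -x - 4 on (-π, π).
Compute the real Fourier coefficients first: a_7 = 0, b_7 = -2/7.
Then c_7 = (a_7 − i·b_7)/2 = i/7.

Final answer: i/7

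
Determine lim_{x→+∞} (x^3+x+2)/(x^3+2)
This is an ∞/∞ indeterminate form as x → +∞.
Divide numerator and denominator by x^3 and let the lower-order terms vanish; the leading terms give 1/1 = 1.
Limit = 1.

Final answer: 1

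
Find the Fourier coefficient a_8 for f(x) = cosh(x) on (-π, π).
a_8 = (1/π) ∫_{-π}^{π} f(x)·cos(8x) dx.
Evaluate the integral (use parity and integration by parts as needed): a_8 = 2·sinh(π)/(65·π).

Final answer: 2·sinh(π)/(65·π)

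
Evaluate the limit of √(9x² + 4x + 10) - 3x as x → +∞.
As x → +∞: multiply by the conjugate to get (4x+10)/(√(9x²+4x+10)+3x); the denominator ~ 6x, so the limit is 4/6 = 2/3.
Limit = 2/3.

Final answer: 2/3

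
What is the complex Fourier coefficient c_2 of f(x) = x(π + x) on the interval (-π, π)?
Compute the real Fourier coefficients first: a_2 = 1, b_2 = -π.
Then c_2 = (a_2 − i·b_2)/2 = 1/2 + i·π/2.

Final answer: 1/2 + i·π/2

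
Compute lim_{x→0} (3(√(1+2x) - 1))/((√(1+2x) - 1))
Both numerator and denominator → 0 as x → 0; this is a 0/0 indeterminate form.
Expand each to leading order near x = 0: numerator ~ 3·x, denominator ~ x.
The limit of the ratio is 3.

Final answer: 3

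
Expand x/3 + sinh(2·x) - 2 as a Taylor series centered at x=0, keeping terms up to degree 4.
4·x^3/3 + 7·x/3 - 2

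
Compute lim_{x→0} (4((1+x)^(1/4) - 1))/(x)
Both numerator and denominator → 0 as x → 0; this is a 0/0 indeterminate form.
Expand each to leading order near x = 0: numerator ~ x, denominator ~ x.
The limit of the ratio is 1.

Final answer: 1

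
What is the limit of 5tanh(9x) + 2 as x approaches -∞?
Evaluate the dominant behaviour as x → -∞; each term tends to a finite value or vanishes.
Limit = -3.

Final answer: -3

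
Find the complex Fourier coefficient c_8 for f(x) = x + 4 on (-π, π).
Compute the real Fourier coefficients first: a_8 = 0, b_8 = -1/4.
Then c_8 = (a_8 − i·b_8)/2 = i/8.

Final answer: i/8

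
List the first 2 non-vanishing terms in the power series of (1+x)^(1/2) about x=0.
x/2 + 1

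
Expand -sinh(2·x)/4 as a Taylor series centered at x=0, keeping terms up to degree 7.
-2·x^7/315 - x^5/15 - x^3/3 - x/2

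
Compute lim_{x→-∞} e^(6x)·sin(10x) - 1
Evaluate the dominant behaviour as x → -∞; each term tends to a finite value or vanishes.
Limit = -1.

Final answer: -1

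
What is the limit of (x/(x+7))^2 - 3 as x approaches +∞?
As x → +∞: x/(x+7) = 1/(1 + 7/x) → 1, and the 2nd power of a limit-1 base also → 1; with the additive constant, 1 - 3 = -2.
Limit = -2.

Final answer: -2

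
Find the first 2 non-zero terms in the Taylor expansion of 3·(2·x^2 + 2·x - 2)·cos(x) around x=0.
6·x - 6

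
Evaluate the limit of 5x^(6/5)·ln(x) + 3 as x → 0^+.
The product is a 0·∞ indeterminate form at x → 0⁺.
Rewrite the product as 5·ln(x) / x^(-6/5) and apply L'Hôpital, or use the standard hierarchy x^(-6/5) ≫ |ln x| as x → 0⁺.
The indeterminate product → 0, so the limit = 3.

Final answer: 3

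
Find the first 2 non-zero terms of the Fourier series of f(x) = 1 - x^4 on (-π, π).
(-48 + 8·π^2)·cos(x) - π^4/5 + 1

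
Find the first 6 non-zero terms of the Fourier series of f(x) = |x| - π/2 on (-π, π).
-4·cos(x)/π - 4·cos(3·x)/(9·π) - 4·cos(5·x)/(25·π) - 4·cos(7·x)/(49·π) - 4·cos(9·x)/(81·π) - 4·cos(11·x)/(121·π)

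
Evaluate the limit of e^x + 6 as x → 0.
Direct substitution at x = 0 gives 7.

Final answer: 7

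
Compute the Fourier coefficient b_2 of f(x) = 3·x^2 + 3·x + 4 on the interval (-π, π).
b_2 = (1/π) ∫_{-π}^{π} f(x)·sin(2x) dx.
Evaluate the integral (use parity and integration by parts as needed): b_2 = -3.

Final answer: -3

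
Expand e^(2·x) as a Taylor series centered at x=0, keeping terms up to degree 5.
4·x^5/15 + 2·x^4/3 + 4·x^3/3 + 2·x^2 + 2·x + 1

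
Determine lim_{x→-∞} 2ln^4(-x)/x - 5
The quotient is an ∞/∞ indeterminate form as x → -∞.
Compare growth rates of the dominant terms (exponentials ≫ polynomials ≫ logarithms), or apply L'Hôpital's rule; the quotient → 0.
Adding the constant: 0 - 5 = -5. Limit = -5.

Final answer: -5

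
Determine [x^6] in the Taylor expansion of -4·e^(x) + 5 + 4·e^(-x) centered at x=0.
Expand to order 6: -4·e^(x) + 5 + 4·e^(-x) = -x^5/15 - 4·x^3/3 - 8·x + 5 + O(x^7).
The coefficient of x^6 is 0.

Final answer: 0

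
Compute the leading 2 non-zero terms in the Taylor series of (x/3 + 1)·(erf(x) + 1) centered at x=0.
x·(1/3 + 2/√(π)) + 1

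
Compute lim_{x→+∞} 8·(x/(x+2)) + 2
Evaluate the dominant behaviour as x → +∞; each term tends to a finite value or vanishes.
Limit = 10.

Final answer: 10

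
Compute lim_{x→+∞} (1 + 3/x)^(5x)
As x → +∞: write (1 + 3/x)^(5x) = ((1 + 3/x)^x)^5 → (e^3)^5 = e^15.
Limit = e^(15).

Final answer: e^(15)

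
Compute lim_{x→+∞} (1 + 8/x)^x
As x → +∞: this is the defining limit (1 + 8/x)^x → e^8.
Limit = e^(8).

Final answer: e^(8)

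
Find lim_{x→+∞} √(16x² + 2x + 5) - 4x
As x → +∞: multiply by the conjugate to get (2x+5)/(√(16x²+2x+5)+4x); the denominator ~ 8x, so the limit is 2/8 = 1/4.
Limit = 1/4.

Final answer: 1/4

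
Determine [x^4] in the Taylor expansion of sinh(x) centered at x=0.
Expand to order 4: sinh(x) = x^3/6 + x + O(x^5).
The coefficient of x^4 is 0.

Final answer: 0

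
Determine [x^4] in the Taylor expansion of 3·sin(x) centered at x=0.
Expand to order 4: 3·sin(x) = -x^3/2 + 3·x + O(x^5).
The coefficient of x^4 is 0.

Final answer: 0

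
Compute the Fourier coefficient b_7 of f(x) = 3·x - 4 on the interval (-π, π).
b_7 = (1/π) ∫_{-π}^{π} f(x)·sin(7x) dx.
Evaluate the integral (use parity and integration by parts as needed): b_7 = 6/7.

Final answer: 6/7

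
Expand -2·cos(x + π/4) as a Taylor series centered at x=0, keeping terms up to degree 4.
-√(2)·x^4/24 - √(2)·x^3/6 + √(2)·x^2/2 + √(2)·x - √(2)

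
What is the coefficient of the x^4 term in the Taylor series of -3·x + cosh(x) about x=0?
Expand to order 4: -3·x + cosh(x) = x^4/24 + x^2/2 - 3·x + 1 + O(x^5).
The coefficient of x^4 is 1/24.

Final answer: 1/24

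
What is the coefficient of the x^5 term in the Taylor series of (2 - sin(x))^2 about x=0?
Expand to order 5: (2 - sin(x))^2 = -x^5/30 - x^4/3 + 2·x^3/3 + x^2 - 4·x + 4 + O(x^6).
The coefficient of x^5 is -1/30.

Final answer: -1/30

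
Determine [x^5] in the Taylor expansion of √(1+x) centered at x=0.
Expand to order 5: √(1+x) = 7·x^5/256 - 5·x^4/128 + x^3/16 - x^2/8 + x/2 + 1 + O(x^6).
The coefficient of x^5 is 7/256.

Final answer: 7/256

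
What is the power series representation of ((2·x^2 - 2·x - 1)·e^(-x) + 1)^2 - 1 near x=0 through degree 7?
-83·x^7/8 + 6439·x^6/360 - 269·x^5/12 + 215·x^4/12 - 7·x^3 + x^2 - 1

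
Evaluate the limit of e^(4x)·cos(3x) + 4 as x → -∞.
Evaluate the dominant behaviour as x → -∞; each term tends to a finite value or vanishes.
Limit = 4.

Final answer: 4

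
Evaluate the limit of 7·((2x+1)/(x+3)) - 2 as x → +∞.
Evaluate the dominant behaviour as x → +∞; each term tends to a finite value or vanishes.
Limit = 12.

Final answer: 12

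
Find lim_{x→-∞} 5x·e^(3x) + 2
The product is a 0·∞ indeterminate form at x → -∞.
Rewrite the product as 5x / e^(-3x) (an ∞/∞ form) and apply L'Hôpital, or use the standard hierarchy e^(3|x|) ≫ |x| as x → -∞.
The indeterminate product → 0, so the limit = 2.

Final answer: 2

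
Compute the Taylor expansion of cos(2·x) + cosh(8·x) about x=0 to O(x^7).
364·x^6 + 514·x^4/3 + 30·x^2 + 2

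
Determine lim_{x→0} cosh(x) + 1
Direct substitution at x = 0 gives 2.

Final answer: 2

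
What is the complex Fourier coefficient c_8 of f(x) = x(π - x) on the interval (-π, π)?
Compute the real Fourier coefficients first: a_8 = -1/16, b_8 = -π/4.
Then c_8 = (a_8 − i·b_8)/2 = -1/32 + i·π/8.

Final answer: -1/32 + i·π/8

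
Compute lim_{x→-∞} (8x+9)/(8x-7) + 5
Evaluate the dominant behaviour as x → -∞; each term tends to a finite value or vanishes.
Limit = 6.

Final answer: 6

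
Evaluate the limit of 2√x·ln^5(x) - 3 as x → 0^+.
The product is a 0·∞ indeterminate form at x → 0⁺.
Rewrite the product as 2·ln^5(x) / x^(-1/2) and apply L'Hôpital, or use the standard hierarchy x^(-1/2) ≫ |ln x|^5 as x → 0⁺.
The indeterminate product → 0, so the limit = -3.

Final answer: -3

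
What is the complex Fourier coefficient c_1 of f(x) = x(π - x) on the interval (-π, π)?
Compute the real Fourier coefficients first: a_1 = 4, b_1 = 2·π.
Then c_1 = (a_1 − i·b_1)/2 = 2 - i·π.

Final answer: 2 - i·π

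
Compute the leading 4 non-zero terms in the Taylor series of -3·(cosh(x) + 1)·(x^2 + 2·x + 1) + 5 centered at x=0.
-3·x^3 - 15·x^2/2 - 12·x - 1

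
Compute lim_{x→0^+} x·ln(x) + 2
The product is a 0·∞ indeterminate form at x → 0⁺.
Rewrite the product as ln(x) / x^(-1) and apply L'Hôpital, or use the standard hierarchy x^(-1) ≫ |ln x| as x → 0⁺.
The indeterminate product → 0, so the limit = 2.

Final answer: 2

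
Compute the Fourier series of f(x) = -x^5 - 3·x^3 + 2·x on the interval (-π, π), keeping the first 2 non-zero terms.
(-200 - 2·π^4 + 34·π^2)·sin(x) + (-2·π^2 + 1 + π^4)·sin(2·x)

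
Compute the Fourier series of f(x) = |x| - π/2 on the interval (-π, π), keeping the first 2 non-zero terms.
-4·cos(x)/π - 4·cos(3·x)/(9·π)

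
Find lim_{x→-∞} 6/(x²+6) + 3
Evaluate the dominant behaviour as x → -∞; each term tends to a finite value or vanishes.
Limit = 3.

Final answer: 3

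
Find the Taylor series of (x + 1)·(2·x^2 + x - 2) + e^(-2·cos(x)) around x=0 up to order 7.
31·x^6·e^(-2)/360 + 5·x^4·e^(-2)/12 + 2·x^3 + x^2·(e^(-2) + 3) - x - 2 + e^(-2)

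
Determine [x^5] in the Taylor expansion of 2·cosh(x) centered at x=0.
Expand to order 5: 2·cosh(x) = x^4/12 + x^2 + 2 + O(x^6).
The coefficient of x^5 is 0.

Final answer: 0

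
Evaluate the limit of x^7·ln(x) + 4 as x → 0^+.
The product is a 0·∞ indeterminate form at x → 0⁺.
Rewrite the product as ln(x) / x^(-7) and apply L'Hôpital, or use the standard hierarchy x^(-7) ≫ |ln x| as x → 0⁺.
The indeterminate product → 0, so the limit = 4.

Final answer: 4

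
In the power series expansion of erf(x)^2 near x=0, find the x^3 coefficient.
Expand to order 3: erf(x)^2 = 4·x^2/π + O(x^4).
The coefficient of x^3 is 0.

Final answer: 0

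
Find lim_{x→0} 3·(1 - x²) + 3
Direct substitution at x = 0 gives 6.

Final answer: 6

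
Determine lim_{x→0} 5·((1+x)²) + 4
Direct substitution at x = 0 gives 9.

Final answer: 9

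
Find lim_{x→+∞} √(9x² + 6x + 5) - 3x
As x → +∞: multiply by the conjugate to get (6x+5)/(√(9x²+6x+5)+3x); the denominator ~ 6x, so the limit is 6/6 = 1.
Limit = 1.

Final answer: 1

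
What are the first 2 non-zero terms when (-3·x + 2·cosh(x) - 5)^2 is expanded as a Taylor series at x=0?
18·x + 9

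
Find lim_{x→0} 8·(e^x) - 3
Direct substitution at x = 0 gives 5.

Final answer: 5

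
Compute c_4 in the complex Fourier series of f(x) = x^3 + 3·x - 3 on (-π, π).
Compute the real Fourier coefficients first: a_4 = 0, b_4 = -π^2/2 - 21/16.
Then c_4 = (a_4 − i·b_4)/2 = 21·i/32 + i·π^2/4.

Final answer: 21·i/32 + i·π^2/4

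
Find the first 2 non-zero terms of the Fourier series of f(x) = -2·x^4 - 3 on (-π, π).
(-96 + 16·π^2)·cos(x) - 2·π^4/5 - 3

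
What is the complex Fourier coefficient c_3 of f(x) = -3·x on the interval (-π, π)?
Compute the real Fourier coefficients first: a_3 = 0, b_3 = -2.
Then c_3 = (a_3 − i·b_3)/2 = i.

Final answer: i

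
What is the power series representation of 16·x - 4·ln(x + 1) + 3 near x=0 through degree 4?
x^4 - 4·x^3/3 + 2·x^2 + 12·x + 3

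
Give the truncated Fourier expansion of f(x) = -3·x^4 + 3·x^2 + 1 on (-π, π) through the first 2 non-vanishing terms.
(-156 + 24·π^2)·cos(x) - 3·π^4/5 + 1 + π^2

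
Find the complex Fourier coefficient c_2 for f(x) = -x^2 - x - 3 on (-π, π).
Compute the real Fourier coefficients first: a_2 = -1, b_2 = 1.
Then c_2 = (a_2 − i·b_2)/2 = -1/2 - i/2.

Final answer: -1/2 - i/2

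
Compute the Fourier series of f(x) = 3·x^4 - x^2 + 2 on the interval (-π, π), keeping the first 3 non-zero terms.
(148 - 24·π^2)·cos(x) + (-10 + 6·π^2)·cos(2·x) - π^2/3 + 2 + 3·π^4/5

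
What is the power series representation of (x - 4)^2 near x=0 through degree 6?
x^2 - 8·x + 16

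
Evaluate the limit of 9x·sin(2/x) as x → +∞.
As x → +∞: let u = 2/x → 0⁺; then 9·x·sin(2/x) = 9·2·sin(u)/u → 9·2·1 = 18.
Limit = 18.

Final answer: 18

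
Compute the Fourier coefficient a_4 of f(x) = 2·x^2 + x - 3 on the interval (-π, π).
a_4 = (1/π) ∫_{-π}^{π} f(x)·cos(4x) dx.
Evaluate the integral (use parity and integration by parts as needed): a_4 = 1/2.

Final answer: 1/2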